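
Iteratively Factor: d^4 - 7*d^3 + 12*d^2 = (d)*(d^3 - 7*d^2 + 12*d) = d*(d - 3)*(d^2 - 4*d) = d^2*(d - 3)*(d - 4)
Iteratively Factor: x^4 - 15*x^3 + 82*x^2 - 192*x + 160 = (x - 2)*(x^3 - 13*x^2 + 56*x - 80) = (x - 5)*(x - 2)*(x^2 - 8*x + 16) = (x - 5)*(x - 4)*(x - 2)*(x - 4)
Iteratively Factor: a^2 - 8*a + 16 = (a - 4)*(a - 4)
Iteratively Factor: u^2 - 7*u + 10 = (u - 5)*(u - 2)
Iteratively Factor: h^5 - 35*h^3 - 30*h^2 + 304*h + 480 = (h - 5)*(h^4 + 5*h^3 - 10*h^2 - 80*h - 96) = (h - 5)*(h + 2)*(h^3 + 3*h^2 - 16*h - 48) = (h - 5)*(h + 2)*(h + 3)*(h^2 - 16) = (h - 5)*(h - 4)*(h + 2)*(h + 3)*(h + 4)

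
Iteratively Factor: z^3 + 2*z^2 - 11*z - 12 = (z + 4)*(z^2 - 2*z - 3) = (z - 3)*(z + 4)*(z + 1)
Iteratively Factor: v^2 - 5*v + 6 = (v - 3)*(v - 2)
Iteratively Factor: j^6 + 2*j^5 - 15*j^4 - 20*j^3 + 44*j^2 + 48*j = (j - 2)*(j^5 + 4*j^4 - 7*j^3 - 34*j^2 - 24*j) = (j - 2)*(j + 4)*(j^4 - 7*j^2 - 6*j) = (j - 2)*(j + 1)*(j + 4)*(j^3 - j^2 - 6*j) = j*(j - 2)*(j + 1)*(j + 4)*(j^2 - j - 6) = j*(j - 3)*(j - 2)*(j + 1)*(j + 4)*(j + 2)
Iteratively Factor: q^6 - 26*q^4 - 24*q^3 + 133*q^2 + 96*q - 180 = (q + 2)*(q^5 - 2*q^4 - 22*q^3 + 20*q^2 + 93*q - 90) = (q + 2)*(q + 3)*(q^4 - 5*q^3 - 7*q^2 + 41*q - 30) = (q - 2)*(q + 2)*(q + 3)*(q^3 - 3*q^2 - 13*q + 15) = (q - 2)*(q - 1)*(q + 2)*(q + 3)*(q^2 - 2*q - 15) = (q - 2)*(q - 1)*(q + 2)*(q + 3)^2*(q - 5)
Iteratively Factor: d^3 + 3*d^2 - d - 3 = (d - 1)*(d^2 + 4*d + 3) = (d - 1)*(d + 3)*(d + 1)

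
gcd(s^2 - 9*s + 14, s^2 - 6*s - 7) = s - 7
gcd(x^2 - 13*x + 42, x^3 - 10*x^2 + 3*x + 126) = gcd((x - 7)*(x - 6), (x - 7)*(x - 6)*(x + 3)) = x^2 - 13*x + 42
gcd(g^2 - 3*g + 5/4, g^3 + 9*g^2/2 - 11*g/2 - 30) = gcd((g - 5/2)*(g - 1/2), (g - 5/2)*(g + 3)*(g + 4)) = g - 5/2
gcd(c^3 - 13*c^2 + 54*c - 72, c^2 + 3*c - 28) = c - 4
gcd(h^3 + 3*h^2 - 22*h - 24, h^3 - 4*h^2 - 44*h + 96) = h + 6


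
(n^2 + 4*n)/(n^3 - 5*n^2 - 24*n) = (n + 4)/(n^2 - 5*n - 24)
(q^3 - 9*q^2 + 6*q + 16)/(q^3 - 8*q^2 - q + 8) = (q - 2)/(q - 1)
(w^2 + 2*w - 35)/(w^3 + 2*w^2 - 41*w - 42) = (w - 5)/(w^2 - 5*w - 6)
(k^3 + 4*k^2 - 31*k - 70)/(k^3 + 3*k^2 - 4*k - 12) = (k^2 + 2*k - 35)/(k^2 + k - 6)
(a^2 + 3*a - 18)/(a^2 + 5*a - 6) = (a - 3)/(a - 1)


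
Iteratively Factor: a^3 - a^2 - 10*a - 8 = (a + 2)*(a^2 - 3*a - 4) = (a - 4)*(a + 2)*(a + 1)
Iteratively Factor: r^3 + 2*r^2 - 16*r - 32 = (r - 4)*(r^2 + 6*r + 8) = (r - 4)*(r + 4)*(r + 2)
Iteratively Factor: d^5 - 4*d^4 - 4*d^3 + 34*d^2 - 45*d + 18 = (d - 2)*(d^4 - 2*d^3 - 8*d^2 + 18*d - 9) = (d - 2)*(d - 1)*(d^3 - d^2 - 9*d + 9) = (d - 3)*(d - 2)*(d - 1)*(d^2 + 2*d - 3) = (d - 3)*(d - 2)*(d - 1)^2*(d + 3)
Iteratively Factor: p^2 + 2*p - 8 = (p + 4)*(p - 2)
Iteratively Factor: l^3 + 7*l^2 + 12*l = (l + 4)*(l^2 + 3*l) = (l + 3)*(l + 4)*(l)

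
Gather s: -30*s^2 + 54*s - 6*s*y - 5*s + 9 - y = -30*s^2 + s*(49 - 6*y) - y + 9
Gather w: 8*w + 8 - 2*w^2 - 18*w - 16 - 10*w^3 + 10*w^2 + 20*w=-10*w^3 + 8*w^2 + 10*w - 8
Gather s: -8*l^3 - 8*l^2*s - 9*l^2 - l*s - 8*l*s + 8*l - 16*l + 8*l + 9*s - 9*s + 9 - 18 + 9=-8*l^3 - 9*l^2 + s*(-8*l^2 - 9*l)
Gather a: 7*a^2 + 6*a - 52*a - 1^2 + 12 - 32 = 7*a^2 - 46*a - 21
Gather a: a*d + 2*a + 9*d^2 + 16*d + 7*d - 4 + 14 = a*(d + 2) + 9*d^2 + 23*d + 10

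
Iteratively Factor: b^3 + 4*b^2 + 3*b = (b + 1)*(b^2 + 3*b) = b*(b + 1)*(b + 3)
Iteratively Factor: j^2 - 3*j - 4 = (j - 4)*(j + 1)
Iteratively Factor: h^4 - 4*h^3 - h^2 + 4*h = (h + 1)*(h^3 - 5*h^2 + 4*h) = (h - 1)*(h + 1)*(h^2 - 4*h) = (h - 4)*(h - 1)*(h + 1)*(h)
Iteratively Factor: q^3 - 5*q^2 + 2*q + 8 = (q - 4)*(q^2 - q - 2) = (q - 4)*(q - 2)*(q + 1)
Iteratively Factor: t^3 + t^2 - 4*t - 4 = (t + 1)*(t^2 - 4) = (t - 2)*(t + 1)*(t + 2)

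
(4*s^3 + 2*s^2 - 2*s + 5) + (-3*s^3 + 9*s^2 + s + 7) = s^3 + 11*s^2 - s + 12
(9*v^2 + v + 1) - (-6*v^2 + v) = 15*v^2 + 1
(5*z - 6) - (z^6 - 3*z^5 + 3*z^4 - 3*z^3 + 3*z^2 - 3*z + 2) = -z^6 + 3*z^5 - 3*z^4 + 3*z^3 - 3*z^2 + 8*z - 8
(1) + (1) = 2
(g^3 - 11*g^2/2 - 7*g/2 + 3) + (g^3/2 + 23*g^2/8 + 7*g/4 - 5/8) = 3*g^3/2 - 21*g^2/8 - 7*g/4 + 19/8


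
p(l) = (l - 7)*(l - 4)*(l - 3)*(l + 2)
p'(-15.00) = -22552.00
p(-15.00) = 97812.00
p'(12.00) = 2558.00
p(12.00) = 5040.00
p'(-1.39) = -134.04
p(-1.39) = -121.10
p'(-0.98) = -65.02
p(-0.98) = -161.33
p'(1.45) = 70.20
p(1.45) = -75.68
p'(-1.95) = -257.25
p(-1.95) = -13.18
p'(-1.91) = -247.26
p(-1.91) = -23.27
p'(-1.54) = -163.63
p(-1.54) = -98.81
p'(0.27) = 53.27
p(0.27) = -155.57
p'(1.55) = 68.71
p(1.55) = -68.73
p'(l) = (l - 7)*(l - 4)*(l - 3) + (l - 7)*(l - 4)*(l + 2) + (l - 7)*(l - 3)*(l + 2) + (l - 4)*(l - 3)*(l + 2)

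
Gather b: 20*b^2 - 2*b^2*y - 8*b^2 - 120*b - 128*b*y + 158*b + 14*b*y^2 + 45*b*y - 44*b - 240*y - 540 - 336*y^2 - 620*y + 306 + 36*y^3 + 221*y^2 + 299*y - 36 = b^2*(12 - 2*y) + b*(14*y^2 - 83*y - 6) + 36*y^3 - 115*y^2 - 561*y - 270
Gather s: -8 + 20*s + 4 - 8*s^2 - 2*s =-8*s^2 + 18*s - 4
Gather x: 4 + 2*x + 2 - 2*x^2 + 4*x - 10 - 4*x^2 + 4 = -6*x^2 + 6*x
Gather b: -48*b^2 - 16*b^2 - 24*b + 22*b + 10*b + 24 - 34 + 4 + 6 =-64*b^2 + 8*b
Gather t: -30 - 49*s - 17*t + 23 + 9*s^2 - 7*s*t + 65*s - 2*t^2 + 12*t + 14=9*s^2 + 16*s - 2*t^2 + t*(-7*s - 5) + 7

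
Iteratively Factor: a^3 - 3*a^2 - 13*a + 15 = (a - 5)*(a^2 + 2*a - 3) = (a - 5)*(a + 3)*(a - 1)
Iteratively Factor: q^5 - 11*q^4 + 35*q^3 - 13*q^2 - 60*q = (q - 3)*(q^4 - 8*q^3 + 11*q^2 + 20*q) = (q - 4)*(q - 3)*(q^3 - 4*q^2 - 5*q) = q*(q - 4)*(q - 3)*(q^2 - 4*q - 5) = q*(q - 5)*(q - 4)*(q - 3)*(q + 1)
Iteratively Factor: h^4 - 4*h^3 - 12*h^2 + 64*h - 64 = (h - 2)*(h^3 - 2*h^2 - 16*h + 32) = (h - 2)^2*(h^2 - 16) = (h - 4)*(h - 2)^2*(h + 4)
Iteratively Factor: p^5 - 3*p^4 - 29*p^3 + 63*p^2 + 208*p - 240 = (p - 1)*(p^4 - 2*p^3 - 31*p^2 + 32*p + 240) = (p - 1)*(p + 3)*(p^3 - 5*p^2 - 16*p + 80) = (p - 4)*(p - 1)*(p + 3)*(p^2 - p - 20) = (p - 5)*(p - 4)*(p - 1)*(p + 3)*(p + 4)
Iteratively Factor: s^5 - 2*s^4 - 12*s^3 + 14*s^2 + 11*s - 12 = (s - 4)*(s^4 + 2*s^3 - 4*s^2 - 2*s + 3) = (s - 4)*(s + 3)*(s^3 - s^2 - s + 1) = (s - 4)*(s - 1)*(s + 3)*(s^2 - 1) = (s - 4)*(s - 1)*(s + 1)*(s + 3)*(s - 1)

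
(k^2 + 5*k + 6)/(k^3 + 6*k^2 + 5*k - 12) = (k + 2)/(k^2 + 3*k - 4)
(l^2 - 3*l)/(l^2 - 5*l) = (l - 3)/(l - 5)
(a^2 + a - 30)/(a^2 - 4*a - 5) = (a + 6)/(a + 1)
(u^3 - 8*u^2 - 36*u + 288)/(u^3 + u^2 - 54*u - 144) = (u - 6)/(u + 3)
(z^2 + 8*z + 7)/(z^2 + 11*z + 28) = (z + 1)/(z + 4)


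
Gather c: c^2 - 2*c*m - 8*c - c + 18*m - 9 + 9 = c^2 + c*(-2*m - 9) + 18*m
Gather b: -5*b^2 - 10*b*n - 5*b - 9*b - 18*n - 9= -5*b^2 + b*(-10*n - 14) - 18*n - 9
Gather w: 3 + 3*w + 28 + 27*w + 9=30*w + 40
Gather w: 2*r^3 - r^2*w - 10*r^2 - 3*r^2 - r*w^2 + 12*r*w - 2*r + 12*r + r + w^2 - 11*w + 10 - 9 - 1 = 2*r^3 - 13*r^2 + 11*r + w^2*(1 - r) + w*(-r^2 + 12*r - 11)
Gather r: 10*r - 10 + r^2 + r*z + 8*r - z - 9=r^2 + r*(z + 18) - z - 19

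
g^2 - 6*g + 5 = (g - 5)*(g - 1)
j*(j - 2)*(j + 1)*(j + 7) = j^4 + 6*j^3 - 9*j^2 - 14*j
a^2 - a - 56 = (a - 8)*(a + 7)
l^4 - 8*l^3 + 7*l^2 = l^2*(l - 7)*(l - 1)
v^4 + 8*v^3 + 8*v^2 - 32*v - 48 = (v - 2)*(v + 2)^2*(v + 6)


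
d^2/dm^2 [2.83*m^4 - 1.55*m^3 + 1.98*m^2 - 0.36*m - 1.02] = 33.96*m^2 - 9.3*m + 3.96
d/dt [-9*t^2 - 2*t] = -18*t - 2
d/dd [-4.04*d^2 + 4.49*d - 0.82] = 4.49 - 8.08*d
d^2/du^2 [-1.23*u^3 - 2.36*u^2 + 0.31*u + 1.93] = -7.38*u - 4.72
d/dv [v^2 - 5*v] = 2*v - 5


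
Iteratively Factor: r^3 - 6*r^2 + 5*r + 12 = (r - 4)*(r^2 - 2*r - 3) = (r - 4)*(r - 3)*(r + 1)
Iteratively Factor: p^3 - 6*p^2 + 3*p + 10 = (p - 2)*(p^2 - 4*p - 5) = (p - 2)*(p + 1)*(p - 5)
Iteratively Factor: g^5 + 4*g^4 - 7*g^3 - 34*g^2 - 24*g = (g + 4)*(g^4 - 7*g^2 - 6*g) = g*(g + 4)*(g^3 - 7*g - 6) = g*(g - 3)*(g + 4)*(g^2 + 3*g + 2) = g*(g - 3)*(g + 1)*(g + 4)*(g + 2)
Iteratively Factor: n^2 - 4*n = (n - 4)*(n)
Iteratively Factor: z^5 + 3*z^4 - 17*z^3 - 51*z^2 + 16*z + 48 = (z + 4)*(z^4 - z^3 - 13*z^2 + z + 12) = (z - 4)*(z + 4)*(z^3 + 3*z^2 - z - 3) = (z - 4)*(z + 3)*(z + 4)*(z^2 - 1) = (z - 4)*(z + 1)*(z + 3)*(z + 4)*(z - 1)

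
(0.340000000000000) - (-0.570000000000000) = 0.910000000000000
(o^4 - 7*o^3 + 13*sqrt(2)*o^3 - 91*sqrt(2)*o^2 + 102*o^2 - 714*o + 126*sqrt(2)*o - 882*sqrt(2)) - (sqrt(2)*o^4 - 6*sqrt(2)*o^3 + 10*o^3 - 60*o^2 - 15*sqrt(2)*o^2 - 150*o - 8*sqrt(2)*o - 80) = -sqrt(2)*o^4 + o^4 - 17*o^3 + 19*sqrt(2)*o^3 - 76*sqrt(2)*o^2 + 162*o^2 - 564*o + 134*sqrt(2)*o - 882*sqrt(2) + 80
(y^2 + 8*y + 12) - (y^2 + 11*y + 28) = -3*y - 16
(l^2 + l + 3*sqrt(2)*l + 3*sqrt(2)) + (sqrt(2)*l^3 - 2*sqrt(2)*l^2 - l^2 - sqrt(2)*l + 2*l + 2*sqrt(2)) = sqrt(2)*l^3 - 2*sqrt(2)*l^2 + 2*sqrt(2)*l + 3*l + 5*sqrt(2)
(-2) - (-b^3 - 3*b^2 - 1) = b^3 + 3*b^2 - 1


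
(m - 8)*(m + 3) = m^2 - 5*m - 24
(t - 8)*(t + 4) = t^2 - 4*t - 32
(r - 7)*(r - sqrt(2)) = r^2 - 7*r - sqrt(2)*r + 7*sqrt(2)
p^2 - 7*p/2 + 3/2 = (p - 3)*(p - 1/2)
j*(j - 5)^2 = j^3 - 10*j^2 + 25*j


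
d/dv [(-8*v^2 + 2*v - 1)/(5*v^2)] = 2*(1 - v)/(5*v^3)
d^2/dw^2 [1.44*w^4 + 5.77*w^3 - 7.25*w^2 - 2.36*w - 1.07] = 17.28*w^2 + 34.62*w - 14.5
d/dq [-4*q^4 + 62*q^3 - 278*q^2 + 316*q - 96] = -16*q^3 + 186*q^2 - 556*q + 316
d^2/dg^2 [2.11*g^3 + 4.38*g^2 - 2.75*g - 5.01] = 12.66*g + 8.76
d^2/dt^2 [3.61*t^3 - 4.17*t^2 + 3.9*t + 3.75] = 21.66*t - 8.34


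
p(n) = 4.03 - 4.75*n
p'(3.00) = -4.75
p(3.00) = -10.22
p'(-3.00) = -4.75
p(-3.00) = 18.28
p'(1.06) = -4.75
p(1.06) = -1.00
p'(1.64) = -4.75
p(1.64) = -3.76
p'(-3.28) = -4.75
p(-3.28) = 19.61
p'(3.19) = -4.75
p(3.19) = -11.12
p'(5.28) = -4.75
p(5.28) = -21.05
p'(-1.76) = -4.75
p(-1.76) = 12.39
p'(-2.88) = -4.75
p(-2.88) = 17.71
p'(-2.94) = -4.75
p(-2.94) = 18.00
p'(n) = -4.75000000000000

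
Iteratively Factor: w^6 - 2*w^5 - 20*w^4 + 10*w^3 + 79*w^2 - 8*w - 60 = (w + 3)*(w^5 - 5*w^4 - 5*w^3 + 25*w^2 + 4*w - 20) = (w - 5)*(w + 3)*(w^4 - 5*w^2 + 4) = (w - 5)*(w - 2)*(w + 3)*(w^3 + 2*w^2 - w - 2) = (w - 5)*(w - 2)*(w + 1)*(w + 3)*(w^2 + w - 2) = (w - 5)*(w - 2)*(w + 1)*(w + 2)*(w + 3)*(w - 1)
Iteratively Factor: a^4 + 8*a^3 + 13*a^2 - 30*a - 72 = (a + 4)*(a^3 + 4*a^2 - 3*a - 18) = (a + 3)*(a + 4)*(a^2 + a - 6) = (a + 3)^2*(a + 4)*(a - 2)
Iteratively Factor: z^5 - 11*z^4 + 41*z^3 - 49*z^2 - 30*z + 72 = (z + 1)*(z^4 - 12*z^3 + 53*z^2 - 102*z + 72) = (z - 4)*(z + 1)*(z^3 - 8*z^2 + 21*z - 18) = (z - 4)*(z - 3)*(z + 1)*(z^2 - 5*z + 6) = (z - 4)*(z - 3)^2*(z + 1)*(z - 2)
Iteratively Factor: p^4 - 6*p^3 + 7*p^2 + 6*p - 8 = (p + 1)*(p^3 - 7*p^2 + 14*p - 8) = (p - 2)*(p + 1)*(p^2 - 5*p + 4) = (p - 2)*(p - 1)*(p + 1)*(p - 4)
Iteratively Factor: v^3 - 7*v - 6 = (v + 2)*(v^2 - 2*v - 3) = (v - 3)*(v + 2)*(v + 1)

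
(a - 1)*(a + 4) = a^2 + 3*a - 4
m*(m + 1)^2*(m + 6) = m^4 + 8*m^3 + 13*m^2 + 6*m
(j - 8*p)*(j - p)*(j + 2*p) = j^3 - 7*j^2*p - 10*j*p^2 + 16*p^3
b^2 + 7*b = b*(b + 7)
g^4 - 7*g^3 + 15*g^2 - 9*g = g*(g - 3)^2*(g - 1)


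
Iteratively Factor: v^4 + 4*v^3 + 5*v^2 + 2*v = (v + 1)*(v^3 + 3*v^2 + 2*v) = (v + 1)^2*(v^2 + 2*v) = v*(v + 1)^2*(v + 2)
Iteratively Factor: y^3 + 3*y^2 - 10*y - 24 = (y + 4)*(y^2 - y - 6) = (y - 3)*(y + 4)*(y + 2)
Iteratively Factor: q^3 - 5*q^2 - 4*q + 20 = (q + 2)*(q^2 - 7*q + 10) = (q - 2)*(q + 2)*(q - 5)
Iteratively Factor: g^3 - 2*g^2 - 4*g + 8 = (g - 2)*(g^2 - 4) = (g - 2)^2*(g + 2)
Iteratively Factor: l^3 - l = (l + 1)*(l^2 - l) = (l - 1)*(l + 1)*(l)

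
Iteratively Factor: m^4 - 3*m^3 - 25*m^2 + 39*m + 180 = (m - 4)*(m^3 + m^2 - 21*m - 45) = (m - 4)*(m + 3)*(m^2 - 2*m - 15) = (m - 5)*(m - 4)*(m + 3)*(m + 3)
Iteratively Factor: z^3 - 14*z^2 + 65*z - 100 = (z - 5)*(z^2 - 9*z + 20) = (z - 5)*(z - 4)*(z - 5)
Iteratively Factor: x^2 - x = (x)*(x - 1)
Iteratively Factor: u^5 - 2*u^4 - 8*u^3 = (u + 2)*(u^4 - 4*u^3) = u*(u + 2)*(u^3 - 4*u^2) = u^2*(u + 2)*(u^2 - 4*u) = u^3*(u + 2)*(u - 4)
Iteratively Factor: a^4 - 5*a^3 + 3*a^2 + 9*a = (a + 1)*(a^3 - 6*a^2 + 9*a) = a*(a + 1)*(a^2 - 6*a + 9) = a*(a - 3)*(a + 1)*(a - 3)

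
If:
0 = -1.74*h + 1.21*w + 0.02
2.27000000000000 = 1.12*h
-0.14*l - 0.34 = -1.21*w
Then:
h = 2.03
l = 22.62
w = 2.90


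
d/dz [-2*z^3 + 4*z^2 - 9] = 2*z*(4 - 3*z)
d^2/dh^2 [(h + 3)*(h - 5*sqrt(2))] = 2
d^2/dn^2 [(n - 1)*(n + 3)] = 2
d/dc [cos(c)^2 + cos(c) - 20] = -sin(c) - sin(2*c)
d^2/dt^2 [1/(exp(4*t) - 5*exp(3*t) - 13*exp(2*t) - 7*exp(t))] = (16*exp(4*t) - 147*exp(3*t) + 347*exp(2*t) + 175*exp(t) + 49)*exp(-t)/(exp(7*t) - 17*exp(6*t) + 69*exp(5*t) + 123*exp(4*t) - 573*exp(3*t) - 1491*exp(2*t) - 1225*exp(t) - 343)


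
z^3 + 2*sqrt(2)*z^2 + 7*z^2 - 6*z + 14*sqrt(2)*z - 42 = (z + 7)*(z - sqrt(2))*(z + 3*sqrt(2))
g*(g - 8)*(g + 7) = g^3 - g^2 - 56*g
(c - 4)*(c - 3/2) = c^2 - 11*c/2 + 6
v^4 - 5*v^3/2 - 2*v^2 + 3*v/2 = v*(v - 3)*(v - 1/2)*(v + 1)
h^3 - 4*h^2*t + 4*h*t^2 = h*(h - 2*t)^2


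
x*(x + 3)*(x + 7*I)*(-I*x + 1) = -I*x^4 + 8*x^3 - 3*I*x^3 + 24*x^2 + 7*I*x^2 + 21*I*x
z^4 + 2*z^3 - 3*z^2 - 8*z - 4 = (z - 2)*(z + 1)^2*(z + 2)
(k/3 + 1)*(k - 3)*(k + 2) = k^3/3 + 2*k^2/3 - 3*k - 6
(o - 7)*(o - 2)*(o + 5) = o^3 - 4*o^2 - 31*o + 70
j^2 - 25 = (j - 5)*(j + 5)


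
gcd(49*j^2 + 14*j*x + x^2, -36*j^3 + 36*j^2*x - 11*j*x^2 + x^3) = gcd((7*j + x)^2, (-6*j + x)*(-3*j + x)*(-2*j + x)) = 1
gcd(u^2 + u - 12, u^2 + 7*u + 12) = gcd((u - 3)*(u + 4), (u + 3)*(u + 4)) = u + 4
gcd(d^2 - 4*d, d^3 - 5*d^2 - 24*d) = d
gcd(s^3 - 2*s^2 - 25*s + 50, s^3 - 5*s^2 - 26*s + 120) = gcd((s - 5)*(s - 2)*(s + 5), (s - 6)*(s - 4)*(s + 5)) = s + 5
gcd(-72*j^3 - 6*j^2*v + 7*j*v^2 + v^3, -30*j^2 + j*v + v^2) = 6*j + v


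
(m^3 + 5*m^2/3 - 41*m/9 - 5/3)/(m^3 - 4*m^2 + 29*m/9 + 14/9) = (3*m^2 + 4*m - 15)/(3*m^2 - 13*m + 14)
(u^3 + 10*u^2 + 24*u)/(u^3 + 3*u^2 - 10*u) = (u^2 + 10*u + 24)/(u^2 + 3*u - 10)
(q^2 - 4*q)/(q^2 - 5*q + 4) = q/(q - 1)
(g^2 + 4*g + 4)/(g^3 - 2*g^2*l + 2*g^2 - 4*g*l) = (g + 2)/(g*(g - 2*l))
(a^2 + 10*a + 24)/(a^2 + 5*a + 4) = (a + 6)/(a + 1)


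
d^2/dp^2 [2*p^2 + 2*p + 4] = 4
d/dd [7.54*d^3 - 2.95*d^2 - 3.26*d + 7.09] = 22.62*d^2 - 5.9*d - 3.26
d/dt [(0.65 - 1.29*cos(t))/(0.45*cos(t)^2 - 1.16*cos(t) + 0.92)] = (-0.5805*cos(t)^2 + 0.585*cos(t) + 0.4328)*sin(t)/(0.2025*cos(t)^4 - 1.044*cos(t)^3 + 2.1736*cos(t)^2 - 2.1344*cos(t) + 0.8464)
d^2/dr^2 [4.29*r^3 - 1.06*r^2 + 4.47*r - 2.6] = 25.74*r - 2.12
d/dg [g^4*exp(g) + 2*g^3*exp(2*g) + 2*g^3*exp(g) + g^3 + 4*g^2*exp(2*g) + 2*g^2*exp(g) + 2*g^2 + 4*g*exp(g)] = g^4*exp(g) + 4*g^3*exp(2*g) + 6*g^3*exp(g) + 14*g^2*exp(2*g) + 8*g^2*exp(g) + 3*g^2 + 8*g*exp(2*g) + 8*g*exp(g) + 4*g + 4*exp(g)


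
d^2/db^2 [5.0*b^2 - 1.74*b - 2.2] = 10.0000000000000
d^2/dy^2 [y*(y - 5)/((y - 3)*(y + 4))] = 12*(-y^3 + 6*y^2 - 30*y + 14)/(y^6 + 3*y^5 - 33*y^4 - 71*y^3 + 396*y^2 + 432*y - 1728)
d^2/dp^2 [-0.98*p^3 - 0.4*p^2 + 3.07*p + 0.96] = -5.88*p - 0.8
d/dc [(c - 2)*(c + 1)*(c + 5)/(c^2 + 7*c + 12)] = (c^4 + 14*c^3 + 71*c^2 + 116*c - 14)/(c^4 + 14*c^3 + 73*c^2 + 168*c + 144)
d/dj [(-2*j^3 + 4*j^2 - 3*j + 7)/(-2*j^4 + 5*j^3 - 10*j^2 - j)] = (-4*j^6 + 16*j^5 - 18*j^4 + 90*j^3 - 139*j^2 + 140*j + 7)/(j^2*(4*j^6 - 20*j^5 + 65*j^4 - 96*j^3 + 90*j^2 + 20*j + 1))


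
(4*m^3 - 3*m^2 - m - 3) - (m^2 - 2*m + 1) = 4*m^3 - 4*m^2 + m - 4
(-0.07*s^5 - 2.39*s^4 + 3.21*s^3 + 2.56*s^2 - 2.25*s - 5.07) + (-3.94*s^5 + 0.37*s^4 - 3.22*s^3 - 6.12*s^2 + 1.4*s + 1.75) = -4.01*s^5 - 2.02*s^4 - 0.0100000000000002*s^3 - 3.56*s^2 - 0.85*s - 3.32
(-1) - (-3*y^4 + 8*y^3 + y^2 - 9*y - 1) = 3*y^4 - 8*y^3 - y^2 + 9*y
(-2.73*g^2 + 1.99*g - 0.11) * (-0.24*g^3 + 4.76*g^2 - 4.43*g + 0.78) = 0.6552*g^5 - 13.4724*g^4 + 21.5927*g^3 - 11.4687*g^2 + 2.0395*g - 0.0858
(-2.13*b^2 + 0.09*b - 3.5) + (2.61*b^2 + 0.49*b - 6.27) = 0.48*b^2 + 0.58*b - 9.77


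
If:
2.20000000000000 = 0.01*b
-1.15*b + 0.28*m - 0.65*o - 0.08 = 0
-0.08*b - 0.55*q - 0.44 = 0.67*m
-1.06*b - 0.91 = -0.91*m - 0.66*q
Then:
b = 220.00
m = 2412.81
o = 650.01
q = -2972.04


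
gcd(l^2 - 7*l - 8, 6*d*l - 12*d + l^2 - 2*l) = 1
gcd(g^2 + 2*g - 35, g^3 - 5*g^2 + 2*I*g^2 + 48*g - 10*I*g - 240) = g - 5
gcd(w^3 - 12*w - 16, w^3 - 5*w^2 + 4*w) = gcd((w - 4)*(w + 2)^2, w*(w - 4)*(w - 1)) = w - 4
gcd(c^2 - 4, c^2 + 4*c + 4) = c + 2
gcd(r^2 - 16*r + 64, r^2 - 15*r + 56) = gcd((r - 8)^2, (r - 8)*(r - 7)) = r - 8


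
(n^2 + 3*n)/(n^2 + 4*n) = (n + 3)/(n + 4)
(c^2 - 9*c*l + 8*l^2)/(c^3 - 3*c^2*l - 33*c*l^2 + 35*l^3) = (c - 8*l)/(c^2 - 2*c*l - 35*l^2)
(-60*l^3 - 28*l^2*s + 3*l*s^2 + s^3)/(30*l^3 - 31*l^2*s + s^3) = (2*l + s)/(-l + s)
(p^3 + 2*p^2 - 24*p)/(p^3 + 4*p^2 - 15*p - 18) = p*(p - 4)/(p^2 - 2*p - 3)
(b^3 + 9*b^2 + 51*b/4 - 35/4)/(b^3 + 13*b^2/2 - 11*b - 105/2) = (b - 1/2)/(b - 3)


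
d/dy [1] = 0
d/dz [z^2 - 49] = 2*z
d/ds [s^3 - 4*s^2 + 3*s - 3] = 3*s^2 - 8*s + 3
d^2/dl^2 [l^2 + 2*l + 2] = 2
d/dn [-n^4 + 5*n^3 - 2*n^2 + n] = -4*n^3 + 15*n^2 - 4*n + 1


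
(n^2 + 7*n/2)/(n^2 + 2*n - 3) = n*(2*n + 7)/(2*(n^2 + 2*n - 3))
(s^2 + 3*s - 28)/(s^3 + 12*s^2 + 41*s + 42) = (s - 4)/(s^2 + 5*s + 6)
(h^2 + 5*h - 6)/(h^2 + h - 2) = (h + 6)/(h + 2)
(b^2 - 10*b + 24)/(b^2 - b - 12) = (b - 6)/(b + 3)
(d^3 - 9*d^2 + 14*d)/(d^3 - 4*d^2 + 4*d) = (d - 7)/(d - 2)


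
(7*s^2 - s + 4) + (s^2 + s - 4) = 8*s^2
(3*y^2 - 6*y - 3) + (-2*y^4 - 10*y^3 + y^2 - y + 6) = -2*y^4 - 10*y^3 + 4*y^2 - 7*y + 3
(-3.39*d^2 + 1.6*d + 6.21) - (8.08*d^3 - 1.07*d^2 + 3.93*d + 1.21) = -8.08*d^3 - 2.32*d^2 - 2.33*d + 5.0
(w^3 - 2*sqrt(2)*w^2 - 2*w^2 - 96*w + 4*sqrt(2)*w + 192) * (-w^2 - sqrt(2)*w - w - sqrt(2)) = -w^5 + w^4 + sqrt(2)*w^4 - sqrt(2)*w^3 + 102*w^3 - 100*w^2 + 94*sqrt(2)*w^2 - 200*w - 96*sqrt(2)*w - 192*sqrt(2)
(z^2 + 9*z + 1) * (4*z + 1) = 4*z^3 + 37*z^2 + 13*z + 1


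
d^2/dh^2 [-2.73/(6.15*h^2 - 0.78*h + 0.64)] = (206.51085*h^2 - 26.19162*h - 2.73*(12.3*h - 0.78)*(24.6*h - 1.56) + 21.49056)/(6.15*h^2 - 0.78*h + 0.64)^3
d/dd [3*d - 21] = 3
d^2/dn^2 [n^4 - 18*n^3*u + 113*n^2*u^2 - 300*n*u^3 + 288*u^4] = 12*n^2 - 108*n*u + 226*u^2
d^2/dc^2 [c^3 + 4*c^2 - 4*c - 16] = 6*c + 8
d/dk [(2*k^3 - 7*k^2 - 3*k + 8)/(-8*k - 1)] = (-32*k^3 + 50*k^2 + 14*k + 67)/(64*k^2 + 16*k + 1)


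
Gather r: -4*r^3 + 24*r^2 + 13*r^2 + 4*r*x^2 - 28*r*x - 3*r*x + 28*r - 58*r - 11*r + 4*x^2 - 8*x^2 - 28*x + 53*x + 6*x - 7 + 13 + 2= -4*r^3 + 37*r^2 + r*(4*x^2 - 31*x - 41) - 4*x^2 + 31*x + 8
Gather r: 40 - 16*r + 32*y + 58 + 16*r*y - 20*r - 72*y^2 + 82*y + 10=r*(16*y - 36) - 72*y^2 + 114*y + 108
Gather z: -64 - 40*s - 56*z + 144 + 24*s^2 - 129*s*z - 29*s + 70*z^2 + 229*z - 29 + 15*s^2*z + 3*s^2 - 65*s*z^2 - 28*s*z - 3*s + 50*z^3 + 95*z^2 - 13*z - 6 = 27*s^2 - 72*s + 50*z^3 + z^2*(165 - 65*s) + z*(15*s^2 - 157*s + 160) + 45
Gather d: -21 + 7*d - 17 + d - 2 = 8*d - 40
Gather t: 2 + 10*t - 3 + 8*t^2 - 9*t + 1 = 8*t^2 + t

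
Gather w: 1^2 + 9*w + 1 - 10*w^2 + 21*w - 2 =-10*w^2 + 30*w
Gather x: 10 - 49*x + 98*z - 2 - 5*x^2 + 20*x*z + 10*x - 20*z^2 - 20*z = -5*x^2 + x*(20*z - 39) - 20*z^2 + 78*z + 8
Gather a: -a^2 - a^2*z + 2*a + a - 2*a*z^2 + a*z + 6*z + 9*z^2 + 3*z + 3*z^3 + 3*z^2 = a^2*(-z - 1) + a*(-2*z^2 + z + 3) + 3*z^3 + 12*z^2 + 9*z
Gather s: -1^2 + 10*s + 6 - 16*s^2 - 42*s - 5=-16*s^2 - 32*s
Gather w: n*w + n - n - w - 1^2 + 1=w*(n - 1)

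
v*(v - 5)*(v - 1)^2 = v^4 - 7*v^3 + 11*v^2 - 5*v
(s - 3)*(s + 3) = s^2 - 9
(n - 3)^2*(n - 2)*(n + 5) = n^4 - 3*n^3 - 19*n^2 + 87*n - 90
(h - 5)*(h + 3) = h^2 - 2*h - 15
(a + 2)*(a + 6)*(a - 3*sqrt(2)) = a^3 - 3*sqrt(2)*a^2 + 8*a^2 - 24*sqrt(2)*a + 12*a - 36*sqrt(2)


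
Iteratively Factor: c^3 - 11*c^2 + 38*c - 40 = (c - 5)*(c^2 - 6*c + 8) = (c - 5)*(c - 2)*(c - 4)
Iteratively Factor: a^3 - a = (a - 1)*(a^2 + a) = a*(a - 1)*(a + 1)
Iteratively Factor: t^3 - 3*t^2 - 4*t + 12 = (t + 2)*(t^2 - 5*t + 6) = (t - 3)*(t + 2)*(t - 2)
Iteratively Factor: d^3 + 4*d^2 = (d)*(d^2 + 4*d) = d^2*(d + 4)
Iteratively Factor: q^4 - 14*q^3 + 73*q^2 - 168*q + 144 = (q - 3)*(q^3 - 11*q^2 + 40*q - 48) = (q - 3)^2*(q^2 - 8*q + 16) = (q - 4)*(q - 3)^2*(q - 4)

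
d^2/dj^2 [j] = 0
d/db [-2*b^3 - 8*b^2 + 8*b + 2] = -6*b^2 - 16*b + 8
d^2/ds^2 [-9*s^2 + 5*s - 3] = -18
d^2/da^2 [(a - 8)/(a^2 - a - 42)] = 2*(3*(3 - a)*(-a^2 + a + 42) - (a - 8)*(2*a - 1)^2)/(-a^2 + a + 42)^3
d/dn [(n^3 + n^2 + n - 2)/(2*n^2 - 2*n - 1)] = (2*n^4 - 4*n^3 - 7*n^2 + 6*n - 5)/(4*n^4 - 8*n^3 + 4*n + 1)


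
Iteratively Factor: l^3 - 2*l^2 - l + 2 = (l - 1)*(l^2 - l - 2) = (l - 2)*(l - 1)*(l + 1)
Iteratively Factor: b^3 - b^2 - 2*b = (b)*(b^2 - b - 2) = b*(b - 2)*(b + 1)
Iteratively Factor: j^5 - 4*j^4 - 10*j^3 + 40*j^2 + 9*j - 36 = (j + 3)*(j^4 - 7*j^3 + 11*j^2 + 7*j - 12) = (j - 1)*(j + 3)*(j^3 - 6*j^2 + 5*j + 12) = (j - 3)*(j - 1)*(j + 3)*(j^2 - 3*j - 4) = (j - 4)*(j - 3)*(j - 1)*(j + 3)*(j + 1)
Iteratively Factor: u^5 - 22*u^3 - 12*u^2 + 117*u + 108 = (u + 3)*(u^4 - 3*u^3 - 13*u^2 + 27*u + 36) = (u + 3)^2*(u^3 - 6*u^2 + 5*u + 12) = (u + 1)*(u + 3)^2*(u^2 - 7*u + 12) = (u - 4)*(u + 1)*(u + 3)^2*(u - 3)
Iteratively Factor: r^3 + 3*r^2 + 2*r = (r + 2)*(r^2 + r) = (r + 1)*(r + 2)*(r)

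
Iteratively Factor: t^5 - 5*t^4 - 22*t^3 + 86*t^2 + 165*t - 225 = (t + 3)*(t^4 - 8*t^3 + 2*t^2 + 80*t - 75) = (t + 3)^2*(t^3 - 11*t^2 + 35*t - 25) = (t - 5)*(t + 3)^2*(t^2 - 6*t + 5) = (t - 5)^2*(t + 3)^2*(t - 1)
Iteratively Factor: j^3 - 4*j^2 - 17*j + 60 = (j + 4)*(j^2 - 8*j + 15) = (j - 3)*(j + 4)*(j - 5)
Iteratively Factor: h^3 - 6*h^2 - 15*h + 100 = (h + 4)*(h^2 - 10*h + 25) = (h - 5)*(h + 4)*(h - 5)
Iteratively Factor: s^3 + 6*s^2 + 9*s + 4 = (s + 4)*(s^2 + 2*s + 1) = (s + 1)*(s + 4)*(s + 1)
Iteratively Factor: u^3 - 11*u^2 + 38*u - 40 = (u - 4)*(u^2 - 7*u + 10) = (u - 4)*(u - 2)*(u - 5)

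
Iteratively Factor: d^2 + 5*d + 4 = (d + 1)*(d + 4)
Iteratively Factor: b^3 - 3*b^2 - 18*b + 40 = (b - 5)*(b^2 + 2*b - 8) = (b - 5)*(b + 4)*(b - 2)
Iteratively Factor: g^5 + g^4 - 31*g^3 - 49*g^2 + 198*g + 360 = (g + 3)*(g^4 - 2*g^3 - 25*g^2 + 26*g + 120) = (g + 2)*(g + 3)*(g^3 - 4*g^2 - 17*g + 60) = (g + 2)*(g + 3)*(g + 4)*(g^2 - 8*g + 15) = (g - 3)*(g + 2)*(g + 3)*(g + 4)*(g - 5)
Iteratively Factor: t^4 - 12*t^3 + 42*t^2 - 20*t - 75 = (t - 5)*(t^3 - 7*t^2 + 7*t + 15) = (t - 5)*(t - 3)*(t^2 - 4*t - 5) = (t - 5)*(t - 3)*(t + 1)*(t - 5)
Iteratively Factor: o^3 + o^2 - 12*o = (o + 4)*(o^2 - 3*o) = o*(o + 4)*(o - 3)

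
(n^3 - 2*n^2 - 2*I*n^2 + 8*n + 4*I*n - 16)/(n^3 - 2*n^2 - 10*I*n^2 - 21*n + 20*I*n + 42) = (n^2 - 2*I*n + 8)/(n^2 - 10*I*n - 21)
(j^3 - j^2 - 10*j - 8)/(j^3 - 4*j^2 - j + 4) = (j + 2)/(j - 1)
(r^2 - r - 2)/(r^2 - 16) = (r^2 - r - 2)/(r^2 - 16)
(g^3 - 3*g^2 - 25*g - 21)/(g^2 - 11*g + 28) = (g^2 + 4*g + 3)/(g - 4)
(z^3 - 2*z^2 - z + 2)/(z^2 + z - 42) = (z^3 - 2*z^2 - z + 2)/(z^2 + z - 42)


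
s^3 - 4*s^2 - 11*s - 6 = (s - 6)*(s + 1)^2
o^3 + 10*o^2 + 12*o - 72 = (o - 2)*(o + 6)^2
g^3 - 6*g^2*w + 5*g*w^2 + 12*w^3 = (g - 4*w)*(g - 3*w)*(g + w)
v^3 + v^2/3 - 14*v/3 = v*(v - 2)*(v + 7/3)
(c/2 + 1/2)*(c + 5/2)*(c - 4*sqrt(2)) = c^3/2 - 2*sqrt(2)*c^2 + 7*c^2/4 - 7*sqrt(2)*c + 5*c/4 - 5*sqrt(2)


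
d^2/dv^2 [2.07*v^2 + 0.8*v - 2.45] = 4.14000000000000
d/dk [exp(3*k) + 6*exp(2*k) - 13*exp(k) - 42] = (3*exp(2*k) + 12*exp(k) - 13)*exp(k)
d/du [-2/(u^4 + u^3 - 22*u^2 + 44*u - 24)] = 2*(4*u^3 + 3*u^2 - 44*u + 44)/(u^4 + u^3 - 22*u^2 + 44*u - 24)^2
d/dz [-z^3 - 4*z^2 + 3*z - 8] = -3*z^2 - 8*z + 3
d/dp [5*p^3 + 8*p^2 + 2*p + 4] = 15*p^2 + 16*p + 2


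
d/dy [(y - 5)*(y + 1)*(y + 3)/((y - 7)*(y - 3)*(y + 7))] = 2*(-y^4 - 32*y^3 + 242*y^2 - 192*y - 1617)/(y^6 - 6*y^5 - 89*y^4 + 588*y^3 + 1519*y^2 - 14406*y + 21609)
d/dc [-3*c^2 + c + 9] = 1 - 6*c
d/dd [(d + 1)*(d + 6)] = 2*d + 7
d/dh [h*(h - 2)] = 2*h - 2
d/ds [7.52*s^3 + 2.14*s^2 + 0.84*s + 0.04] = 22.56*s^2 + 4.28*s + 0.84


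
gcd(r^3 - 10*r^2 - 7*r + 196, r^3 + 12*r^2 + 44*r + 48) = r + 4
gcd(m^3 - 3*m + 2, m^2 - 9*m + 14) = 1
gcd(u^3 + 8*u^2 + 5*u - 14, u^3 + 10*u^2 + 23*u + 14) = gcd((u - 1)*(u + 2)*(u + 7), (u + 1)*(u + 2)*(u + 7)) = u^2 + 9*u + 14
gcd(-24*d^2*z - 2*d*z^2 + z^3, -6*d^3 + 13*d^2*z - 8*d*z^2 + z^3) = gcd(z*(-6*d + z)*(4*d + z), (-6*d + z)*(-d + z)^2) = -6*d + z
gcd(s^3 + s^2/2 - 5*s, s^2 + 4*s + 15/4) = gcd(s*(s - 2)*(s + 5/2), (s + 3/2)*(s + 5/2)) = s + 5/2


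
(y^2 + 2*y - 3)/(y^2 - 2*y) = (y^2 + 2*y - 3)/(y*(y - 2))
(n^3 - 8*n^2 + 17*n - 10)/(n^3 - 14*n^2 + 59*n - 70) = (n - 1)/(n - 7)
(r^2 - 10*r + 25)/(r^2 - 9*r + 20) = (r - 5)/(r - 4)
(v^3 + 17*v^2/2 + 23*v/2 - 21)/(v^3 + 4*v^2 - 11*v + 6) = (v + 7/2)/(v - 1)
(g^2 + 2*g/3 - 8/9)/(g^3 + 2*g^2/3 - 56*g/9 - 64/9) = (3*g - 2)/(3*g^2 - 2*g - 16)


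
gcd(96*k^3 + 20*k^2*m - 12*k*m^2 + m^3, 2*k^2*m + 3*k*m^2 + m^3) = 2*k + m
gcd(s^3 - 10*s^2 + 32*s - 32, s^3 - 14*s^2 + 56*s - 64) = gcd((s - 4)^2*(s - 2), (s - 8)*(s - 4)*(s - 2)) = s^2 - 6*s + 8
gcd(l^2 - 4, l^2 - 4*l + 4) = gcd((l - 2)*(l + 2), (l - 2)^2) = l - 2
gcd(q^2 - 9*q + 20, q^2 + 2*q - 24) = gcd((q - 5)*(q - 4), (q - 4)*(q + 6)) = q - 4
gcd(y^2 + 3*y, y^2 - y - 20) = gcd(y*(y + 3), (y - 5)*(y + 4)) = 1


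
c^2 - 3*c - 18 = (c - 6)*(c + 3)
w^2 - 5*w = w*(w - 5)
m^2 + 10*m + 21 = (m + 3)*(m + 7)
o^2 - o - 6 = (o - 3)*(o + 2)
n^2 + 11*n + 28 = (n + 4)*(n + 7)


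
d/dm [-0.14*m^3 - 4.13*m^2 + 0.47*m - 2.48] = -0.42*m^2 - 8.26*m + 0.47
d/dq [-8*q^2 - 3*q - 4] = -16*q - 3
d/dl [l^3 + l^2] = l*(3*l + 2)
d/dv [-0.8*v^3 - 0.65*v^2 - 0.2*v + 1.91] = -2.4*v^2 - 1.3*v - 0.2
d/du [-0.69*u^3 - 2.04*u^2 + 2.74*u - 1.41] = -2.07*u^2 - 4.08*u + 2.74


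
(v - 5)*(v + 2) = v^2 - 3*v - 10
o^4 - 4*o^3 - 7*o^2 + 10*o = o*(o - 5)*(o - 1)*(o + 2)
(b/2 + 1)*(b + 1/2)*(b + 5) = b^3/2 + 15*b^2/4 + 27*b/4 + 5/2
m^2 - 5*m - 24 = (m - 8)*(m + 3)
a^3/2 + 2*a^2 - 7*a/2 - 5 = (a/2 + 1/2)*(a - 2)*(a + 5)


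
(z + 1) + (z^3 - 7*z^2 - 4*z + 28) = z^3 - 7*z^2 - 3*z + 29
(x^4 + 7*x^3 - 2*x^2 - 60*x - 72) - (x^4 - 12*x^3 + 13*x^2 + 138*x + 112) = 19*x^3 - 15*x^2 - 198*x - 184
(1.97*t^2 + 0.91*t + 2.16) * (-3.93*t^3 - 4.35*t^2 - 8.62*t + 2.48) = -7.7421*t^5 - 12.1458*t^4 - 29.4287*t^3 - 12.3546*t^2 - 16.3624*t + 5.3568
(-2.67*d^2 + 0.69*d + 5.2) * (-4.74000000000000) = 12.6558*d^2 - 3.2706*d - 24.648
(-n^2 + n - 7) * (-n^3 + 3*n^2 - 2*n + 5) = n^5 - 4*n^4 + 12*n^3 - 28*n^2 + 19*n - 35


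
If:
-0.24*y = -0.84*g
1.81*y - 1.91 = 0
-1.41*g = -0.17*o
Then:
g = 0.30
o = 2.50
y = 1.06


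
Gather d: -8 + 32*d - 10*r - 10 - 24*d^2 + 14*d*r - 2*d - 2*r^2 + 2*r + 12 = -24*d^2 + d*(14*r + 30) - 2*r^2 - 8*r - 6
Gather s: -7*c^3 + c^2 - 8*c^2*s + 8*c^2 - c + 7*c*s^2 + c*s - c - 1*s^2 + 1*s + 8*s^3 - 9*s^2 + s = -7*c^3 + 9*c^2 - 2*c + 8*s^3 + s^2*(7*c - 10) + s*(-8*c^2 + c + 2)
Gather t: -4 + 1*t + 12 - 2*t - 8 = -t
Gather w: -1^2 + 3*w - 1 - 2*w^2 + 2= -2*w^2 + 3*w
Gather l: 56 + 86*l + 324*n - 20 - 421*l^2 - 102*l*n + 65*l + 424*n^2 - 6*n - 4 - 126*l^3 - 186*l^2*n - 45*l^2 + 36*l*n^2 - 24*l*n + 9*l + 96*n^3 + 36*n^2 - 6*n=-126*l^3 + l^2*(-186*n - 466) + l*(36*n^2 - 126*n + 160) + 96*n^3 + 460*n^2 + 312*n + 32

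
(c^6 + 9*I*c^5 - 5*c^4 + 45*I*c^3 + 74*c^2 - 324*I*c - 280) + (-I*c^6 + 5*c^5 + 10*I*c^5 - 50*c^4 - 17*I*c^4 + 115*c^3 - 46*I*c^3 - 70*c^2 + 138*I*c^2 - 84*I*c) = c^6 - I*c^6 + 5*c^5 + 19*I*c^5 - 55*c^4 - 17*I*c^4 + 115*c^3 - I*c^3 + 4*c^2 + 138*I*c^2 - 408*I*c - 280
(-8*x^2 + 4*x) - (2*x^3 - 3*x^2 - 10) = -2*x^3 - 5*x^2 + 4*x + 10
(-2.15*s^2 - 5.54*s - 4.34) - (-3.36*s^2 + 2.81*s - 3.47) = 1.21*s^2 - 8.35*s - 0.87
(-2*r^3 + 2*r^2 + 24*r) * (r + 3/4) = -2*r^4 + r^3/2 + 51*r^2/2 + 18*r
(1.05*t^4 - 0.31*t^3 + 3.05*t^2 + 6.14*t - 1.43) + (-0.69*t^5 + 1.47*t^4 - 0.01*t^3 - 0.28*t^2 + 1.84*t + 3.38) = -0.69*t^5 + 2.52*t^4 - 0.32*t^3 + 2.77*t^2 + 7.98*t + 1.95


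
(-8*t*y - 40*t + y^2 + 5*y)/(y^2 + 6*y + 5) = (-8*t + y)/(y + 1)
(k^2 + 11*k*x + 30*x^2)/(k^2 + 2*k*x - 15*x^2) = (-k - 6*x)/(-k + 3*x)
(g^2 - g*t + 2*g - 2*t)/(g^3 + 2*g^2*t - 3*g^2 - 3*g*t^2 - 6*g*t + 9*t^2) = (g + 2)/(g^2 + 3*g*t - 3*g - 9*t)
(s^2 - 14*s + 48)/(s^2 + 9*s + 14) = (s^2 - 14*s + 48)/(s^2 + 9*s + 14)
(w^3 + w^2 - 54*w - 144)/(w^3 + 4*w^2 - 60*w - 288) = (w + 3)/(w + 6)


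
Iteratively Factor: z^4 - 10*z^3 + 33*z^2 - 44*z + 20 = (z - 2)*(z^3 - 8*z^2 + 17*z - 10) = (z - 5)*(z - 2)*(z^2 - 3*z + 2) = (z - 5)*(z - 2)*(z - 1)*(z - 2)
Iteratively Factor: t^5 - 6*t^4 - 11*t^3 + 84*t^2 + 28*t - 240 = (t + 2)*(t^4 - 8*t^3 + 5*t^2 + 74*t - 120) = (t - 4)*(t + 2)*(t^3 - 4*t^2 - 11*t + 30) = (t - 4)*(t - 2)*(t + 2)*(t^2 - 2*t - 15) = (t - 4)*(t - 2)*(t + 2)*(t + 3)*(t - 5)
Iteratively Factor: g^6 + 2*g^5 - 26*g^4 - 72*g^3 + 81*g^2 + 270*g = (g + 3)*(g^5 - g^4 - 23*g^3 - 3*g^2 + 90*g) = (g - 2)*(g + 3)*(g^4 + g^3 - 21*g^2 - 45*g) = g*(g - 2)*(g + 3)*(g^3 + g^2 - 21*g - 45) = g*(g - 2)*(g + 3)^2*(g^2 - 2*g - 15) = g*(g - 5)*(g - 2)*(g + 3)^2*(g + 3)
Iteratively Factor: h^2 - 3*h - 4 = (h - 4)*(h + 1)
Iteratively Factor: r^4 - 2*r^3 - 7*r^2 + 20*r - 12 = (r + 3)*(r^3 - 5*r^2 + 8*r - 4) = (r - 1)*(r + 3)*(r^2 - 4*r + 4) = (r - 2)*(r - 1)*(r + 3)*(r - 2)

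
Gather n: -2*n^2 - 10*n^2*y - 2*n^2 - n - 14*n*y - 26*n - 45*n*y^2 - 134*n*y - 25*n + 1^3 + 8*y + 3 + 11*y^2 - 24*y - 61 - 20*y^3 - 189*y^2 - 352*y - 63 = n^2*(-10*y - 4) + n*(-45*y^2 - 148*y - 52) - 20*y^3 - 178*y^2 - 368*y - 120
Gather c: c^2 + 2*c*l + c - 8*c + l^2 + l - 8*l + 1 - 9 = c^2 + c*(2*l - 7) + l^2 - 7*l - 8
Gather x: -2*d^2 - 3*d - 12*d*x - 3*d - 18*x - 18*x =-2*d^2 - 6*d + x*(-12*d - 36)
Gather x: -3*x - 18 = -3*x - 18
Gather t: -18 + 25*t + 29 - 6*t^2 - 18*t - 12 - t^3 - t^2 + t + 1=-t^3 - 7*t^2 + 8*t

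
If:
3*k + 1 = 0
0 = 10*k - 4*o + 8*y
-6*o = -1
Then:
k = -1/3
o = 1/6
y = 1/2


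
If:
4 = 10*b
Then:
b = 2/5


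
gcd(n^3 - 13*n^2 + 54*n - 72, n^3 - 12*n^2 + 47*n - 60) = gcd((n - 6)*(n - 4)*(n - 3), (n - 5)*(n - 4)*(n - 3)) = n^2 - 7*n + 12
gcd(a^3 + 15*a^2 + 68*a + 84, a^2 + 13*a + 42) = a^2 + 13*a + 42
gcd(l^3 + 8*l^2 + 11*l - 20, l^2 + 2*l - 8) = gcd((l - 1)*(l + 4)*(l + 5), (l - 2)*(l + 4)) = l + 4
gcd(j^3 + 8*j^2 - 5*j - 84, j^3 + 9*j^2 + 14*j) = j + 7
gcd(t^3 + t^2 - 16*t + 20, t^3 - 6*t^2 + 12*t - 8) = t^2 - 4*t + 4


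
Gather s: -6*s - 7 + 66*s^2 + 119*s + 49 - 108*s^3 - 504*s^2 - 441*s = -108*s^3 - 438*s^2 - 328*s + 42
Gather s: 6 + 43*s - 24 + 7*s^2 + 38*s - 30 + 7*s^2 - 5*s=14*s^2 + 76*s - 48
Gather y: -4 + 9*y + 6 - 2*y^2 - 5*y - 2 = -2*y^2 + 4*y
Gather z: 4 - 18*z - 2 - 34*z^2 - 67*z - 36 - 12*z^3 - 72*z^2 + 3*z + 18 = -12*z^3 - 106*z^2 - 82*z - 16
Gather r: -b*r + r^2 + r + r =r^2 + r*(2 - b)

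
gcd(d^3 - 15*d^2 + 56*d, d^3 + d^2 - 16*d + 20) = 1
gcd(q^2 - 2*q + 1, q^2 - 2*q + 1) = q^2 - 2*q + 1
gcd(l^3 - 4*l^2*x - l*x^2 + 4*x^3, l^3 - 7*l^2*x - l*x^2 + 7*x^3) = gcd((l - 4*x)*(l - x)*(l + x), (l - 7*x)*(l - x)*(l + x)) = -l^2 + x^2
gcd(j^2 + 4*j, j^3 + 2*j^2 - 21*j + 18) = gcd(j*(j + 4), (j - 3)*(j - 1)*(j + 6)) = 1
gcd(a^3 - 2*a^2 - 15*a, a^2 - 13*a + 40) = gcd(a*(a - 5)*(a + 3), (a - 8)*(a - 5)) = a - 5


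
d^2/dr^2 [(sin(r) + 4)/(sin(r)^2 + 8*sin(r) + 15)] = (-sin(r)^5 - 8*sin(r)^4 - 4*sin(r)^3 + 128*sin(r)^2 + 357*sin(r) + 152)/(sin(r)^2 + 8*sin(r) + 15)^3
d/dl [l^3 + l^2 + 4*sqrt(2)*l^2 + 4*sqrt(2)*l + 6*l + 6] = 3*l^2 + 2*l + 8*sqrt(2)*l + 4*sqrt(2) + 6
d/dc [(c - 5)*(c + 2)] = 2*c - 3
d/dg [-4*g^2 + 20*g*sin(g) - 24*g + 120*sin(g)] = 20*g*cos(g) - 8*g + 20*sin(g) + 120*cos(g) - 24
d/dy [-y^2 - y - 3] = -2*y - 1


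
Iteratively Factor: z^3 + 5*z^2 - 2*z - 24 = (z - 2)*(z^2 + 7*z + 12) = (z - 2)*(z + 4)*(z + 3)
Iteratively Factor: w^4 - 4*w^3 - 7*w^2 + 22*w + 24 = (w - 4)*(w^3 - 7*w - 6) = (w - 4)*(w - 3)*(w^2 + 3*w + 2) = (w - 4)*(w - 3)*(w + 2)*(w + 1)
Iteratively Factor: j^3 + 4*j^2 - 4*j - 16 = (j + 2)*(j^2 + 2*j - 8) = (j - 2)*(j + 2)*(j + 4)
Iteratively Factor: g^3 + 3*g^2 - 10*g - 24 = (g - 3)*(g^2 + 6*g + 8) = (g - 3)*(g + 4)*(g + 2)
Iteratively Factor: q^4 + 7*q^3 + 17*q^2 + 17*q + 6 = (q + 1)*(q^3 + 6*q^2 + 11*q + 6) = (q + 1)^2*(q^2 + 5*q + 6) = (q + 1)^2*(q + 3)*(q + 2)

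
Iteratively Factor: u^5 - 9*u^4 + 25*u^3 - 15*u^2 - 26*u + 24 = (u - 3)*(u^4 - 6*u^3 + 7*u^2 + 6*u - 8) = (u - 3)*(u - 1)*(u^3 - 5*u^2 + 2*u + 8) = (u - 3)*(u - 1)*(u + 1)*(u^2 - 6*u + 8) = (u - 3)*(u - 2)*(u - 1)*(u + 1)*(u - 4)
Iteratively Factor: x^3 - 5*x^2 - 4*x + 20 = (x - 5)*(x^2 - 4) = (x - 5)*(x + 2)*(x - 2)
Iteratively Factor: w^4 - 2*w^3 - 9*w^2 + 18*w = (w + 3)*(w^3 - 5*w^2 + 6*w) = w*(w + 3)*(w^2 - 5*w + 6) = w*(w - 3)*(w + 3)*(w - 2)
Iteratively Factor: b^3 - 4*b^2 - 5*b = (b)*(b^2 - 4*b - 5) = b*(b - 5)*(b + 1)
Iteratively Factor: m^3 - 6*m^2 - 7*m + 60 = (m - 4)*(m^2 - 2*m - 15) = (m - 4)*(m + 3)*(m - 5)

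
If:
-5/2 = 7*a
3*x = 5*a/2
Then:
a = -5/14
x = -25/84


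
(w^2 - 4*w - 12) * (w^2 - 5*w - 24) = w^4 - 9*w^3 - 16*w^2 + 156*w + 288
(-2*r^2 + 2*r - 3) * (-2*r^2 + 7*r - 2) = 4*r^4 - 18*r^3 + 24*r^2 - 25*r + 6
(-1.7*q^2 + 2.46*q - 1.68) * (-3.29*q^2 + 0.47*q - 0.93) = 5.593*q^4 - 8.8924*q^3 + 8.2644*q^2 - 3.0774*q + 1.5624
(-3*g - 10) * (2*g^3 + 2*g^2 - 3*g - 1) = -6*g^4 - 26*g^3 - 11*g^2 + 33*g + 10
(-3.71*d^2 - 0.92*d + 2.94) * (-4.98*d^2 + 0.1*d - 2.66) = 18.4758*d^4 + 4.2106*d^3 - 4.8646*d^2 + 2.7412*d - 7.8204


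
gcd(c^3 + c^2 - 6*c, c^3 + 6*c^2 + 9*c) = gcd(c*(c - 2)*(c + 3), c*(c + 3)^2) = c^2 + 3*c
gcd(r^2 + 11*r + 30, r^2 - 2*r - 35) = r + 5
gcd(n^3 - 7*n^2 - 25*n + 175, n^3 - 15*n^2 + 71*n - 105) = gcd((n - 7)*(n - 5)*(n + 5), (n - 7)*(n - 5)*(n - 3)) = n^2 - 12*n + 35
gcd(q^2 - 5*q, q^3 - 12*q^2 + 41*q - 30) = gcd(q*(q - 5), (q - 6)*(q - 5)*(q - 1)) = q - 5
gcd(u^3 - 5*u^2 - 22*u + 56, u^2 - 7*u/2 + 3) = u - 2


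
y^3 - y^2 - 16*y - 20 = (y - 5)*(y + 2)^2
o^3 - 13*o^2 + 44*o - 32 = (o - 8)*(o - 4)*(o - 1)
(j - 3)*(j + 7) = j^2 + 4*j - 21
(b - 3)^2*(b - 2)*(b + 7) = b^4 - b^3 - 35*b^2 + 129*b - 126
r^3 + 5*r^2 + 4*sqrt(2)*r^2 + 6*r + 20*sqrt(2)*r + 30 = (r + 5)*(r + sqrt(2))*(r + 3*sqrt(2))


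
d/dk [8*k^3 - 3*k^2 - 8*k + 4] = 24*k^2 - 6*k - 8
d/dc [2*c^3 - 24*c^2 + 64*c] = 6*c^2 - 48*c + 64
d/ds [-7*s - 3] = -7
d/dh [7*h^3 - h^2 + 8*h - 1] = 21*h^2 - 2*h + 8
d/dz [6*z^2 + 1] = 12*z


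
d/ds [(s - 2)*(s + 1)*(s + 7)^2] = 4*s^3 + 39*s^2 + 66*s - 77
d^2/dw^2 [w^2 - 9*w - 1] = 2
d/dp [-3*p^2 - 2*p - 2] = -6*p - 2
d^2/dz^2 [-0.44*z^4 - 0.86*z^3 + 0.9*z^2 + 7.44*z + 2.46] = -5.28*z^2 - 5.16*z + 1.8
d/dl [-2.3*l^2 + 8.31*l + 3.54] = 8.31 - 4.6*l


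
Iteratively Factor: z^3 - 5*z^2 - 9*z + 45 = (z - 5)*(z^2 - 9) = (z - 5)*(z + 3)*(z - 3)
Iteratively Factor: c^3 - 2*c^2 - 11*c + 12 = (c - 4)*(c^2 + 2*c - 3) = (c - 4)*(c + 3)*(c - 1)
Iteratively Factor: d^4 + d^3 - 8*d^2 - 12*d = (d + 2)*(d^3 - d^2 - 6*d) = (d + 2)^2*(d^2 - 3*d) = d*(d + 2)^2*(d - 3)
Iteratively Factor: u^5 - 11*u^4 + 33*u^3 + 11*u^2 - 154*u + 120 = (u - 1)*(u^4 - 10*u^3 + 23*u^2 + 34*u - 120) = (u - 3)*(u - 1)*(u^3 - 7*u^2 + 2*u + 40) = (u - 4)*(u - 3)*(u - 1)*(u^2 - 3*u - 10) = (u - 5)*(u - 4)*(u - 3)*(u - 1)*(u + 2)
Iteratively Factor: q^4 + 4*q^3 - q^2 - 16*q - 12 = (q + 3)*(q^3 + q^2 - 4*q - 4) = (q + 2)*(q + 3)*(q^2 - q - 2) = (q - 2)*(q + 2)*(q + 3)*(q + 1)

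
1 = 1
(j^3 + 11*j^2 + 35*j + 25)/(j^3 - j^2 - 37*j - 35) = (j + 5)/(j - 7)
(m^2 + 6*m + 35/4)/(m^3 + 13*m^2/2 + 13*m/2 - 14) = (m + 5/2)/(m^2 + 3*m - 4)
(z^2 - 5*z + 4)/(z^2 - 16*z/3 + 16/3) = 3*(z - 1)/(3*z - 4)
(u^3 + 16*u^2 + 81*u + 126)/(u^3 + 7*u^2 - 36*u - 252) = (u + 3)/(u - 6)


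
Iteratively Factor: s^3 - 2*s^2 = (s - 2)*(s^2) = s*(s - 2)*(s)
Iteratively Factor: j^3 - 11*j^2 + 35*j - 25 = (j - 1)*(j^2 - 10*j + 25) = (j - 5)*(j - 1)*(j - 5)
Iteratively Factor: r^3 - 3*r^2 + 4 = (r - 2)*(r^2 - r - 2) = (r - 2)*(r + 1)*(r - 2)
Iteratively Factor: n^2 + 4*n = (n + 4)*(n)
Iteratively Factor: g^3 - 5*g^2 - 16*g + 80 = (g + 4)*(g^2 - 9*g + 20) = (g - 5)*(g + 4)*(g - 4)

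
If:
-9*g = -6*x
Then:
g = 2*x/3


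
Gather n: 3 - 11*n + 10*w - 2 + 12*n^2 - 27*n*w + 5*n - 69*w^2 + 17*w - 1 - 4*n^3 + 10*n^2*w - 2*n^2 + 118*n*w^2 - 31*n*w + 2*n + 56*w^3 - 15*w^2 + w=-4*n^3 + n^2*(10*w + 10) + n*(118*w^2 - 58*w - 4) + 56*w^3 - 84*w^2 + 28*w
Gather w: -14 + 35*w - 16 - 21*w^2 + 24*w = -21*w^2 + 59*w - 30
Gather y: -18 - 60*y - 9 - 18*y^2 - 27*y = -18*y^2 - 87*y - 27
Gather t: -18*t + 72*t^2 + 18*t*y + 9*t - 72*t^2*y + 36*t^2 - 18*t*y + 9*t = t^2*(108 - 72*y)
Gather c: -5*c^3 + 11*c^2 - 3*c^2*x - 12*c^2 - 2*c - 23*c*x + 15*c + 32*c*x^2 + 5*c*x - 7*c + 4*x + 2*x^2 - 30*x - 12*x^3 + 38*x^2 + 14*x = -5*c^3 + c^2*(-3*x - 1) + c*(32*x^2 - 18*x + 6) - 12*x^3 + 40*x^2 - 12*x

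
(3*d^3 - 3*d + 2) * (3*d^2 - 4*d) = 9*d^5 - 12*d^4 - 9*d^3 + 18*d^2 - 8*d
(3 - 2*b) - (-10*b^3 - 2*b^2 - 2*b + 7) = 10*b^3 + 2*b^2 - 4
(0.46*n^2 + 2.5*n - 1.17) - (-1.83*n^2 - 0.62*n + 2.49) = 2.29*n^2 + 3.12*n - 3.66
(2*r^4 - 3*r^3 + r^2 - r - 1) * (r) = 2*r^5 - 3*r^4 + r^3 - r^2 - r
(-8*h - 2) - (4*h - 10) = 8 - 12*h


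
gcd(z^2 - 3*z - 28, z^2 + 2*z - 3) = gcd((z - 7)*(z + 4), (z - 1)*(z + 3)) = 1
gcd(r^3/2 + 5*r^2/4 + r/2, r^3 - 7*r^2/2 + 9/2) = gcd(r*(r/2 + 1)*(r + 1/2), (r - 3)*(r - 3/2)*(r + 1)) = 1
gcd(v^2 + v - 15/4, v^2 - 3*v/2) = v - 3/2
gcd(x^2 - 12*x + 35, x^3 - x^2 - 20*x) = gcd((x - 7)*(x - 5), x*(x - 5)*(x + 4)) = x - 5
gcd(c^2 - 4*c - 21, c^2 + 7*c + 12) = c + 3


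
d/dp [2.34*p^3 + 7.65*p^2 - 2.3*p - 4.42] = 7.02*p^2 + 15.3*p - 2.3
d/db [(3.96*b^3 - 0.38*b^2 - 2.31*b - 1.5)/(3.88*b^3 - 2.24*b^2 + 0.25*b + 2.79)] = (-7.105427357601e-15*b^5 - 7.396*b^4 + 19.9056*b^3 + 45.3358*b^2 - 8.8404*b - 6.0699)/(15.0544*b^6 - 17.3824*b^5 + 6.9576*b^4 + 20.5304*b^3 - 12.4367*b^2 + 1.395*b + 7.7841)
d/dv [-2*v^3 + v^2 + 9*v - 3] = -6*v^2 + 2*v + 9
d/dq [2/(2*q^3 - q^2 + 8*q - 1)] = 4*(-3*q^2 + q - 4)/(2*q^3 - q^2 + 8*q - 1)^2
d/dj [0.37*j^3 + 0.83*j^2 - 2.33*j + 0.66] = 1.11*j^2 + 1.66*j - 2.33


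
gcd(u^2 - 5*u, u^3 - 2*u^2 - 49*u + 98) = 1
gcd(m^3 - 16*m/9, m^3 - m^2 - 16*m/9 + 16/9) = m^2 - 16/9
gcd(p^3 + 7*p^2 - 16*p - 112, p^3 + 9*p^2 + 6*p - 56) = p^2 + 11*p + 28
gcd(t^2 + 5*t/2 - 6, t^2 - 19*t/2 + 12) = t - 3/2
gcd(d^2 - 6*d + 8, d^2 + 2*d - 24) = d - 4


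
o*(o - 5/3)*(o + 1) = o^3 - 2*o^2/3 - 5*o/3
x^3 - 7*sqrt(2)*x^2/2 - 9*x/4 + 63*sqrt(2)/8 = (x - 3/2)*(x + 3/2)*(x - 7*sqrt(2)/2)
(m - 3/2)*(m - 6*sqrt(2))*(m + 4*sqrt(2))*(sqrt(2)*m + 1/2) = sqrt(2)*m^4 - 7*m^3/2 - 3*sqrt(2)*m^3/2 - 49*sqrt(2)*m^2 + 21*m^2/4 - 24*m + 147*sqrt(2)*m/2 + 36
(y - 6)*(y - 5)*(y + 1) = y^3 - 10*y^2 + 19*y + 30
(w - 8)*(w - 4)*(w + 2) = w^3 - 10*w^2 + 8*w + 64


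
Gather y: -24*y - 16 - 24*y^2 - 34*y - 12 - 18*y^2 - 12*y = -42*y^2 - 70*y - 28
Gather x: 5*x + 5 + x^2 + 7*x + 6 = x^2 + 12*x + 11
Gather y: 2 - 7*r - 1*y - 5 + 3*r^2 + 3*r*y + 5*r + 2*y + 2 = 3*r^2 - 2*r + y*(3*r + 1) - 1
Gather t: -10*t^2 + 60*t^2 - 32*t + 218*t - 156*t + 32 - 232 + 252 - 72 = 50*t^2 + 30*t - 20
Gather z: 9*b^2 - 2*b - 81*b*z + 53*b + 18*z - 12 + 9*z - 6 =9*b^2 + 51*b + z*(27 - 81*b) - 18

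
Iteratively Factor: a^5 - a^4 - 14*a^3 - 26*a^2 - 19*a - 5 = (a + 1)*(a^4 - 2*a^3 - 12*a^2 - 14*a - 5) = (a + 1)^2*(a^3 - 3*a^2 - 9*a - 5) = (a + 1)^3*(a^2 - 4*a - 5) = (a + 1)^4*(a - 5)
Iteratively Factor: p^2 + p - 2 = (p + 2)*(p - 1)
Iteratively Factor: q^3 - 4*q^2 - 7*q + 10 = (q - 5)*(q^2 + q - 2) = (q - 5)*(q - 1)*(q + 2)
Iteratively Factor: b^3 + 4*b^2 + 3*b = (b)*(b^2 + 4*b + 3) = b*(b + 3)*(b + 1)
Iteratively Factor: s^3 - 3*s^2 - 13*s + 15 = (s - 5)*(s^2 + 2*s - 3) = (s - 5)*(s + 3)*(s - 1)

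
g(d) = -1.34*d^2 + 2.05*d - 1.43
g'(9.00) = -22.07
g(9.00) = -91.52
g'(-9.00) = 26.17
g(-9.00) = -128.42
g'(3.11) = -6.28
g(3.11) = -8.02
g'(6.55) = -15.50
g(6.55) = -45.49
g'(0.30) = 1.25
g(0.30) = -0.94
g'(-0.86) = 4.35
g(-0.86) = -4.18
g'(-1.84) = 6.98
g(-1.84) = -9.74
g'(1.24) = -1.27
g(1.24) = -0.95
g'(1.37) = -1.62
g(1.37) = -1.14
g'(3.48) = -7.28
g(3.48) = -10.52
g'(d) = 2.05 - 2.68*d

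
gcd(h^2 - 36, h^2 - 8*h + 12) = h - 6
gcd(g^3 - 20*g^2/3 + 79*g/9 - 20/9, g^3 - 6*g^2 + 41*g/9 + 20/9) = g^2 - 19*g/3 + 20/3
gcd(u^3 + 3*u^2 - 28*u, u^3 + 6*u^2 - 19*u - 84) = u^2 + 3*u - 28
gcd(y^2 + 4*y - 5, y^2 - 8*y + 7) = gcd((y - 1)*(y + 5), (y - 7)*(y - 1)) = y - 1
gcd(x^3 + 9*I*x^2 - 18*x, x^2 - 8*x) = x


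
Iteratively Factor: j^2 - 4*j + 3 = (j - 1)*(j - 3)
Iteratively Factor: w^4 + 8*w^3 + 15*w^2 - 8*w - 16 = (w + 4)*(w^3 + 4*w^2 - w - 4) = (w + 4)^2*(w^2 - 1) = (w + 1)*(w + 4)^2*(w - 1)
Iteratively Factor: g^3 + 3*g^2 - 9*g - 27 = (g + 3)*(g^2 - 9) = (g - 3)*(g + 3)*(g + 3)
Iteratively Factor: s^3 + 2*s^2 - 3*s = (s + 3)*(s^2 - s) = s*(s + 3)*(s - 1)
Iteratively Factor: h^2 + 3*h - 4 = (h + 4)*(h - 1)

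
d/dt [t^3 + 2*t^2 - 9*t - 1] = 3*t^2 + 4*t - 9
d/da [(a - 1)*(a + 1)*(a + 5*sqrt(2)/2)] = 3*a^2 + 5*sqrt(2)*a - 1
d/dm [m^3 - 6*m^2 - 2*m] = 3*m^2 - 12*m - 2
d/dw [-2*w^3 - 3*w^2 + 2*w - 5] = -6*w^2 - 6*w + 2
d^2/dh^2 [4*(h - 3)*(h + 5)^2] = 24*h + 56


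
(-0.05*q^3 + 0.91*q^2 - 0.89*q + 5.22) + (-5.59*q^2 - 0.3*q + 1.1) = -0.05*q^3 - 4.68*q^2 - 1.19*q + 6.32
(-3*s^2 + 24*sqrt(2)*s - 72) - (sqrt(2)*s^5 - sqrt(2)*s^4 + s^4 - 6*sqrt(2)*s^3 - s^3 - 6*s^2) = -sqrt(2)*s^5 - s^4 + sqrt(2)*s^4 + s^3 + 6*sqrt(2)*s^3 + 3*s^2 + 24*sqrt(2)*s - 72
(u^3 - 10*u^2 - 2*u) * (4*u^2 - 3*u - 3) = 4*u^5 - 43*u^4 + 19*u^3 + 36*u^2 + 6*u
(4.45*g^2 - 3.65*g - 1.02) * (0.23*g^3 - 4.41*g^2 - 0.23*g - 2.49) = 1.0235*g^5 - 20.464*g^4 + 14.8384*g^3 - 5.7428*g^2 + 9.3231*g + 2.5398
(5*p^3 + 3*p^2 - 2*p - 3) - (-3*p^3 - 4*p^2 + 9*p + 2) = 8*p^3 + 7*p^2 - 11*p - 5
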